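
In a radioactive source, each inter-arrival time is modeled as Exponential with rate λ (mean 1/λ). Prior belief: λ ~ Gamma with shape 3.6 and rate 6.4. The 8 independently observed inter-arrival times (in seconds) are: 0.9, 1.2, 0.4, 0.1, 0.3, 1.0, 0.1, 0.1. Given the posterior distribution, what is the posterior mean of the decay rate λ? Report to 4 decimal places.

With a Gamma(shape α, rate β) prior on the exponential rate λ, the posterior after n observations with total T = Σxᵢ is Gamma(α+n, β+T).
Sum of observations T = 4.1 seconds; n = 8.
Posterior: Gamma(3.6+8, 6.4+4.1) = Gamma(11.6, 10.5).
Posterior mean of λ = α/β = 11.6/10.5 = 1.1048.

1.1048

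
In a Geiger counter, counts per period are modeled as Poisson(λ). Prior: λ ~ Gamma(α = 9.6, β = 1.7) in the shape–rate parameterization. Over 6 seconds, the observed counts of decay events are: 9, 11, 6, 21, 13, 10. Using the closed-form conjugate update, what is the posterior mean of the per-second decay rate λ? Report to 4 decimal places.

With a Gamma(shape α, rate β) prior, the Poisson likelihood is conjugate: the posterior is Gamma(α + ΣXᵢ, β + n).
Sum of counts S = 70 over n = 6 seconds.
Posterior: Gamma(α+S, β+n) = Gamma(9.6+70, 1.7+6) = Gamma(79.6, 7.7).
Posterior mean = α/β = 79.6/7.7 = 10.3377.

10.3377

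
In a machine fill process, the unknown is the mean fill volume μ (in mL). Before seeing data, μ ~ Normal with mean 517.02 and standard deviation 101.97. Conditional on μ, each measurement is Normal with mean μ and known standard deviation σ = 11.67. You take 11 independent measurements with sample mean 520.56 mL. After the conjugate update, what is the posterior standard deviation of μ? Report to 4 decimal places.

3.5165

For Normal data with known variance σ², a Normal(μ₀, σ₀²) prior on μ is conjugate. Posterior precision = 1/σ₀² + n/σ²; posterior mean is the precision-weighted average of μ₀ and x̄.
σ₀² = 101.97² = 10397.8809, σ² = 11.67² = 136.1889; σ² + n·σ₀² = 136.1889 + 11·10397.8809 = 114512.8788.
Posterior precision = 1/σ₀² + n/σ² = 1/10397.8809 + 11/136.1889 = (σ² + n·σ₀²)/(σ₀²σ²) = 114512.8788/(10397.8809·136.1889); posterior variance σₙ² = σ₀²σ²/(σ² + n·σ₀²) = 10397.8809·136.1889/114512.8788 = 12.366085.
Posterior SD = √σₙ² = √(10397.8809·136.1889/114512.8788) = 3.5165.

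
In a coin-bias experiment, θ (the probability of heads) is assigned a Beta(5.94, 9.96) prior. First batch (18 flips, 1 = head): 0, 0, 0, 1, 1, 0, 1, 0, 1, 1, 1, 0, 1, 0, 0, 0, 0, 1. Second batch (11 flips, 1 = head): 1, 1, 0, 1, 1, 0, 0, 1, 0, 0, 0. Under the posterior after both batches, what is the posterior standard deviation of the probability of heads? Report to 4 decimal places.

The Beta prior is conjugate to a Binomial/Bernoulli likelihood; the update adds successes to α and failures to β.
After batch 1: Beta(5.94+8, 9.96+10) = Beta(13.94, 19.96).
After batch 2: Beta(13.94+5, 19.96+6) = Beta(18.94, 25.96).
Var = αβ/((α+β)²(α+β+1)) = 18.94·25.96/(44.90²·45.90) = 0.00531348; SD = √0.00531348 = 0.0729.

0.0729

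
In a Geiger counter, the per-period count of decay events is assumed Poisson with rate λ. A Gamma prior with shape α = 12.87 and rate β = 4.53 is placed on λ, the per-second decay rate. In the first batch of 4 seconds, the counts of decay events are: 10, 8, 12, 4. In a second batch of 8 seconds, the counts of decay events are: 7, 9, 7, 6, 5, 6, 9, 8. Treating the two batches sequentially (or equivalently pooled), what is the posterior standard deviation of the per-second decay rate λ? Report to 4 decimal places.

0.6166

With a Gamma(shape α, rate β) prior, the Poisson likelihood is conjugate: the posterior is Gamma(α + ΣXᵢ, β + n).
Batch 1: sum of counts S = 34 over n = 4 seconds.
After batch 1: Gamma(α+S, β+n) = Gamma(12.87+34, 4.53+4) = Gamma(46.87, 8.53).
Batch 2: sum of counts S = 57 over n = 8 seconds.
After batch 2: Gamma(α+S, β+n) = Gamma(46.87+57, 8.53+8) = Gamma(103.87, 16.53).
SD = √α/β = √103.87/16.53 = 0.6166.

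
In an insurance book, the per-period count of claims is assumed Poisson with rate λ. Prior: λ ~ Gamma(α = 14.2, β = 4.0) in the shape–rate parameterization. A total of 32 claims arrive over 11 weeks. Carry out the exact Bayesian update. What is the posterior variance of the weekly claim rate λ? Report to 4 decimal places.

0.2053

With a Gamma(shape α, rate β) prior, the Poisson likelihood is conjugate: the posterior is Gamma(α + ΣXᵢ, β + n).
Posterior: Gamma(α+S, β+n) = Gamma(14.2+32, 4.0+11) = Gamma(46.2, 15.0).
Var = α/β² = 46.2/15.0² = 0.2053.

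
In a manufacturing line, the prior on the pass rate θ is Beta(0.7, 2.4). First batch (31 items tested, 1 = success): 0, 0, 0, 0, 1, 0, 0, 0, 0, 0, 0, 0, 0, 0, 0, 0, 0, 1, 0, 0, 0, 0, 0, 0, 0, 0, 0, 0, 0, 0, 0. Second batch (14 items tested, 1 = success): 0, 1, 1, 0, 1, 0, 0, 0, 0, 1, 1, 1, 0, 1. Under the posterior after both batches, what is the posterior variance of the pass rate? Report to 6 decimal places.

The Beta prior is conjugate to a Binomial/Bernoulli likelihood; the update adds successes to α and failures to β.
After batch 1: Beta(0.7+2, 2.4+29) = Beta(2.7, 31.4).
After batch 2: Beta(2.7+7, 31.4+7) = Beta(9.7, 38.4).
Var = αβ/((α+β)²(α+β+1)) = 9.7·38.4/(48.1²·49.1) = 0.003279.

0.003279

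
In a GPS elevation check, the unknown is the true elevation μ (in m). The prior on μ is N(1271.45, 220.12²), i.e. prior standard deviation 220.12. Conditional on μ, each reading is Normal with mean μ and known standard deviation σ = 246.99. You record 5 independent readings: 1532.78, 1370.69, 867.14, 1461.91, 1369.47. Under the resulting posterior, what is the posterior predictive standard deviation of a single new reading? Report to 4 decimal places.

265.9899

For Normal data with known variance σ², a Normal(μ₀, σ₀²) prior on μ is conjugate. Posterior precision = 1/σ₀² + n/σ²; posterior mean is the precision-weighted average of μ₀ and x̄.
σ₀² = 220.12² = 48452.8144, σ² = 246.99² = 61004.0601; σ² + n·σ₀² = 61004.0601 + 5·48452.8144 = 303268.1321.
Posterior precision = 1/σ₀² + n/σ² = 1/48452.8144 + 5/61004.0601 = (σ² + n·σ₀²)/(σ₀²σ²) = 303268.1321/(48452.8144·61004.0601); posterior variance σₙ² = σ₀²σ²/(σ² + n·σ₀²) = 48452.8144·61004.0601/303268.1321 = 9746.551282.
Predictive variance for one new observation = σₙ² + σ² = 48452.8144·61004.0601/303268.1321 + 61004.0601 = σ²·(σ₀² + 303268.1321)/303268.1321 = 61004.0601·351720.9465/303268.1321 = 70750.611382; SD = √(61004.0601·351720.9465/303268.1321) = 265.9899.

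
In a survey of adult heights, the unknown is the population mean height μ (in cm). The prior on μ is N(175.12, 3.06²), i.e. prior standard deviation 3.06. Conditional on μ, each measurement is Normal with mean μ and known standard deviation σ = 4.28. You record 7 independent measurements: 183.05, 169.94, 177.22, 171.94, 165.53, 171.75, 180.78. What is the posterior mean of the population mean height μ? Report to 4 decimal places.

For Normal data with known variance σ², a Normal(μ₀, σ₀²) prior on μ is conjugate. Posterior precision = 1/σ₀² + n/σ²; posterior mean is the precision-weighted average of μ₀ and x̄.
Σxᵢ = 183.05 + 169.94 + 177.22 + 171.94 + 165.53 + 171.75 + 180.78 = 1220.21, so n·x̄ = 1220.21.
σ₀² = 3.06² = 9.3636, σ² = 4.28² = 18.3184; σ² + n·σ₀² = 18.3184 + 7·9.3636 = 83.8636.
Posterior mean = (μ₀/σ₀² + n·x̄/σ²)/(1/σ₀² + n/σ²) = (σ²·μ₀ + σ₀²·n·x̄)/(σ² + n·σ₀²) = (18.3184·175.12 + 9.3636·1220.21)/83.8636 = 14633.476564/83.8636 = 174.4914.

174.4914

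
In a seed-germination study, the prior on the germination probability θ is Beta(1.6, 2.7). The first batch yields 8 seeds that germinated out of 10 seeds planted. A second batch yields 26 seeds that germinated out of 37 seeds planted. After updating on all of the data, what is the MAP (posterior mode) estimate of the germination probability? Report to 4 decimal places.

The Beta prior is conjugate to a Binomial/Bernoulli likelihood; the update adds successes to α and failures to β.
After batch 1: Beta(1.6+8, 2.7+2) = Beta(9.6, 4.7).
After batch 2: Beta(9.6+26, 4.7+11) = Beta(35.6, 15.7).
Mode of Beta(a,b) for a,b>1 is (a−1)/(a+b−2) = 34.6/49.3 = 0.7018.

0.7018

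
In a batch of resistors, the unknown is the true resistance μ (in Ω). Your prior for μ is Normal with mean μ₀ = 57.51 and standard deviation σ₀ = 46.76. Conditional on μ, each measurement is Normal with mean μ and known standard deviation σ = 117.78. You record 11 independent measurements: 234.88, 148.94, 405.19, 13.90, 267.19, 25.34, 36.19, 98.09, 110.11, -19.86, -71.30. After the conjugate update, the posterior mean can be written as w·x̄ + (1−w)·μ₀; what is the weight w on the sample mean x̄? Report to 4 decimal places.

For Normal data with known variance σ², a Normal(μ₀, σ₀²) prior on μ is conjugate. Posterior precision = 1/σ₀² + n/σ²; posterior mean is the precision-weighted average of μ₀ and x̄.
σ₀² = 46.76² = 2186.4976, σ² = 117.78² = 13872.1284. Prior precision 1/σ₀² = 1/2186.4976; data precision n/σ² = 11/13872.1284.
w = (n/σ²)/(1/σ₀² + n/σ²) = n·σ₀²/(σ² + n·σ₀²) = 11·2186.4976/(13872.1284 + 11·2186.4976) = 24051.4736/37923.602 = 0.6342.

0.6342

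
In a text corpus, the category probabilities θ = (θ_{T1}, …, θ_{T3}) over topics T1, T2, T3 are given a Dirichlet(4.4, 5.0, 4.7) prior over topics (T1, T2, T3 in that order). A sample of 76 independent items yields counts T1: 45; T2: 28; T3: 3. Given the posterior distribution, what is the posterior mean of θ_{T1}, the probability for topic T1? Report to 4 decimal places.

The Dirichlet prior is conjugate to the Multinomial likelihood: each posterior αⱼ = prior αⱼ + observed count nⱼ.
Posterior concentration: (49.4, 33.0, 7.7), total = 90.1.
E[θ_{T1}|data] = α_{T1}/Σα = 49.4/90.1 = 0.5483.

0.5483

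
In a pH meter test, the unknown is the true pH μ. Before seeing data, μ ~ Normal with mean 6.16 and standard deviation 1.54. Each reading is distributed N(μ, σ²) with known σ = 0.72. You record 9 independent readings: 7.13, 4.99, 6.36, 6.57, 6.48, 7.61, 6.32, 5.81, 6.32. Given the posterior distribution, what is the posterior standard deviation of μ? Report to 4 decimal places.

0.2371

For Normal data with known variance σ², a Normal(μ₀, σ₀²) prior on μ is conjugate. Posterior precision = 1/σ₀² + n/σ²; posterior mean is the precision-weighted average of μ₀ and x̄.
σ₀² = 1.54² = 2.3716, σ² = 0.72² = 0.5184; σ² + n·σ₀² = 0.5184 + 9·2.3716 = 21.8628.
Posterior precision = 1/σ₀² + n/σ² = 1/2.3716 + 9/0.5184 = (σ² + n·σ₀²)/(σ₀²σ²) = 21.8628/(2.3716·0.5184); posterior variance σₙ² = σ₀²σ²/(σ² + n·σ₀²) = 2.3716·0.5184/21.8628 = 0.056234.
Posterior SD = √σₙ² = √(2.3716·0.5184/21.8628) = 0.2371.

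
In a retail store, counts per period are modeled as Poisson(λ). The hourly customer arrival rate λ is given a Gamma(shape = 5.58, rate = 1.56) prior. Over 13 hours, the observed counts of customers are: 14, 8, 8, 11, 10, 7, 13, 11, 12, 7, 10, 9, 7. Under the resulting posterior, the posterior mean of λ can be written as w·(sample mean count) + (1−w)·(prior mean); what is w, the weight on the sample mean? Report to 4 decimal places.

With a Gamma(shape α, rate β) prior, the Poisson likelihood is conjugate: the posterior is Gamma(α + ΣXᵢ, β + n).
Posterior mean = (α₀+S)/(β₀+n) = [n/(β₀+n)]·(S/n) + [β₀/(β₀+n)]·(α₀/β₀), so only n and β₀ enter the weight.
Weight on data w = n/(β₀+n) = 13/(1.56+13) = 13/14.56 = 0.8929.

0.8929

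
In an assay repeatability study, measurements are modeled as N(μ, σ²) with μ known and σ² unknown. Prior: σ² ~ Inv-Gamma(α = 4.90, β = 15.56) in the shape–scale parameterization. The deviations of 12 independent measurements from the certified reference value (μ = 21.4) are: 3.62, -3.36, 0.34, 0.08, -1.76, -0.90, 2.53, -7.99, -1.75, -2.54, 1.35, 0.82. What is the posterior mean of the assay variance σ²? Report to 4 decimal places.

With known mean μ and an Inverse-Gamma(α, β) prior on σ², the Normal likelihood is conjugate: posterior is Inv-Gamma(α + n/2, β + Σ(xᵢ−μ)²/2).
Σ(xᵢ−μ)² = (3.62)² + (-3.36)² + (0.34)² + (0.08)² + (-1.76)² + (-0.90)² + (2.53)² + (-7.99)² + (-1.75)² + (-2.54)² + (1.35)² + (0.82)² = 110.6736.
Posterior: Inv-Gamma(4.90 + 12/2, 15.56 + 110.6736/2) = Inv-Gamma(10.90, 70.89680).
E[σ²|data] = β/(α−1) = 70.89680/9.90 = 7.1613.

7.1613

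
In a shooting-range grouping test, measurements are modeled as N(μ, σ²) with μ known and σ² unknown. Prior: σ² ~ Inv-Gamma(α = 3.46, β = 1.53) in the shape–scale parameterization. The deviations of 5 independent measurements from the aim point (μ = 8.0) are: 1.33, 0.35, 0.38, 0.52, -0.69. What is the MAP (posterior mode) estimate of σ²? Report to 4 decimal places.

With known mean μ and an Inverse-Gamma(α, β) prior on σ², the Normal likelihood is conjugate: posterior is Inv-Gamma(α + n/2, β + Σ(xᵢ−μ)²/2).
Σ(xᵢ−μ)² = (1.33)² + (0.35)² + (0.38)² + (0.52)² + (-0.69)² = 2.7823.
Posterior: Inv-Gamma(3.46 + 5/2, 1.53 + 2.7823/2) = Inv-Gamma(5.96, 2.92115).
Mode = β/(α+1) = 2.92115/6.96 = 0.4197.

0.4197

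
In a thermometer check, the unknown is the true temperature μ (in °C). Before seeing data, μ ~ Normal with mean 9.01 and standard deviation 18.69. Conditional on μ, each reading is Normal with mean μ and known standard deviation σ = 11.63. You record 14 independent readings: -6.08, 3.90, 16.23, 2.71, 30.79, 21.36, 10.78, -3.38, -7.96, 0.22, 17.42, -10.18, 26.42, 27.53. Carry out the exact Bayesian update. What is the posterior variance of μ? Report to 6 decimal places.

9.401194

For Normal data with known variance σ², a Normal(μ₀, σ₀²) prior on μ is conjugate. Posterior precision = 1/σ₀² + n/σ²; posterior mean is the precision-weighted average of μ₀ and x̄.
σ₀² = 18.69² = 349.3161, σ² = 11.63² = 135.2569; σ² + n·σ₀² = 135.2569 + 14·349.3161 = 5025.6823.
Posterior precision = 1/σ₀² + n/σ² = 1/349.3161 + 14/135.2569 = (σ² + n·σ₀²)/(σ₀²σ²) = 5025.6823/(349.3161·135.2569); posterior variance σₙ² = σ₀²σ²/(σ² + n·σ₀²) = 349.3161·135.2569/5025.6823 = 9.401194.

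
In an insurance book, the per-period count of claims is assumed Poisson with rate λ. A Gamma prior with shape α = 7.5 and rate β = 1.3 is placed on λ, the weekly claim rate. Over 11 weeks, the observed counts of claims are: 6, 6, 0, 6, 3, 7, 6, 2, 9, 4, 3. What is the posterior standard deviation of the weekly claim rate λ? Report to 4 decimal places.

With a Gamma(shape α, rate β) prior, the Poisson likelihood is conjugate: the posterior is Gamma(α + ΣXᵢ, β + n).
Sum of counts S = 52 over n = 11 weeks.
Posterior: Gamma(α+S, β+n) = Gamma(7.5+52, 1.3+11) = Gamma(59.5, 12.3).
SD = √α/β = √59.5/12.3 = 0.6271.

0.6271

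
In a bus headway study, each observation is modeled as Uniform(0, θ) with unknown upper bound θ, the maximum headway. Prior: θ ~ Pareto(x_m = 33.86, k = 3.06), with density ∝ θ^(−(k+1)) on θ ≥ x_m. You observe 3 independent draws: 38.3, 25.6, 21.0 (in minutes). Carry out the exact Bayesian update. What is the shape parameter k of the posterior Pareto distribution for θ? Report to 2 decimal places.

6.06

A Pareto(scale x_m, shape k) prior on the upper bound θ of Uniform(0, θ) is conjugate: posterior is Pareto(max(x_m, max xᵢ), k + n).
Sample maximum = 38.3; prior scale x_m = 33.86 → posterior scale = max = 38.30.
Posterior shape = 3.06 + 3 = 6.06.
Posterior shape k = 6.06.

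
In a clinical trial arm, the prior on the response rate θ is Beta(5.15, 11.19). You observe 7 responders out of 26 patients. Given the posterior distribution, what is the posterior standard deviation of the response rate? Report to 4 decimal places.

The Beta prior is conjugate to a Binomial/Bernoulli likelihood; the update adds successes to α and failures to β.
Posterior: Beta(α+k, β+n−k) = Beta(5.15+7, 11.19+19) = Beta(12.15, 30.19).
Var = αβ/((α+β)²(α+β+1)) = 12.15·30.19/(42.34²·43.34) = 0.00472116; SD = √0.00472116 = 0.0687.

0.0687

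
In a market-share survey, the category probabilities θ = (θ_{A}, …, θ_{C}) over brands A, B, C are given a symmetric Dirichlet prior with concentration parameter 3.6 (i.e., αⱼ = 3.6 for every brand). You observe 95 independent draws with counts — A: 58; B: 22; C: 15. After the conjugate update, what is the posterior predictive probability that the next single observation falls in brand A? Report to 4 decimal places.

0.5822

The Dirichlet prior is conjugate to the Multinomial likelihood: each posterior αⱼ = prior αⱼ + observed count nⱼ.
Posterior concentration: (61.6, 25.6, 18.6), total = 105.8.
P(next = A | data) = α_{A}/Σα = 0.5822.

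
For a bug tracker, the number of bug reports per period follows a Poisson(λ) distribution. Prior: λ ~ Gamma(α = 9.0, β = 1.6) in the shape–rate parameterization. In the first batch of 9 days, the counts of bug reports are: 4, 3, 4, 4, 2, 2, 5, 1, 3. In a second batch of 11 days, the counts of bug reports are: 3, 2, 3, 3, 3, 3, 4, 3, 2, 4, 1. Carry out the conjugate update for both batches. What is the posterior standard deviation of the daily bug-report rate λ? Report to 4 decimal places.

0.3818

With a Gamma(shape α, rate β) prior, the Poisson likelihood is conjugate: the posterior is Gamma(α + ΣXᵢ, β + n).
Batch 1: sum of counts S = 28 over n = 9 days.
After batch 1: Gamma(α+S, β+n) = Gamma(9.0+28, 1.6+9) = Gamma(37.0, 10.6).
Batch 2: sum of counts S = 31 over n = 11 days.
After batch 2: Gamma(α+S, β+n) = Gamma(37.0+31, 10.6+11) = Gamma(68.0, 21.6).
SD = √α/β = √68.0/21.6 = 0.3818.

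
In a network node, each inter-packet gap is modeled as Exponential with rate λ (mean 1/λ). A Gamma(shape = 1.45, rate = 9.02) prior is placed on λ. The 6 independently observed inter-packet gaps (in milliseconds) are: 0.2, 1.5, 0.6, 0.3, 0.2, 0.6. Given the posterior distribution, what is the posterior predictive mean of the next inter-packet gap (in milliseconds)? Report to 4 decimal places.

With a Gamma(shape α, rate β) prior on the exponential rate λ, the posterior after n observations with total T = Σxᵢ is Gamma(α+n, β+T).
Sum of observations T = 3.4 milliseconds; n = 6.
Posterior: Gamma(1.45+6, 9.02+3.4) = Gamma(7.45, 12.42).
The predictive distribution for the next observation is Lomax; its mean is β/(α−1) = 12.42/6.45 = 1.9256.

1.9256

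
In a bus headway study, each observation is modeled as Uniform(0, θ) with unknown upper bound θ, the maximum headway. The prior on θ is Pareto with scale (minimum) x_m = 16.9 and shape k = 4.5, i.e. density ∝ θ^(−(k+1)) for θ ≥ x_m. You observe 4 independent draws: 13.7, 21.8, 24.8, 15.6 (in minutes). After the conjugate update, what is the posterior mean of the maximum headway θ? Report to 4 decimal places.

A Pareto(scale x_m, shape k) prior on the upper bound θ of Uniform(0, θ) is conjugate: posterior is Pareto(max(x_m, max xᵢ), k + n).
Sample maximum = 24.8; prior scale x_m = 16.9 → posterior scale = max = 24.8.
Posterior shape = 4.5 + 4 = 8.5.
E[θ|data] = k·x_m/(k−1) = 8.5·24.8/7.5 = 28.1067.

28.1067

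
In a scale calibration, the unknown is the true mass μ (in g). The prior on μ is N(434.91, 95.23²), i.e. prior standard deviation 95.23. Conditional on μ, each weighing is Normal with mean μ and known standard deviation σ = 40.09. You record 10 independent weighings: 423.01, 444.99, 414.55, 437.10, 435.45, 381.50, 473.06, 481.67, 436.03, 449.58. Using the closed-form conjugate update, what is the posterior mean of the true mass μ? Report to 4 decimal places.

For Normal data with known variance σ², a Normal(μ₀, σ₀²) prior on μ is conjugate. Posterior precision = 1/σ₀² + n/σ²; posterior mean is the precision-weighted average of μ₀ and x̄.
Σxᵢ = 423.01 + 444.99 + 414.55 + 437.10 + 435.45 + 381.50 + 473.06 + 481.67 + 436.03 + 449.58 = 4376.94, so n·x̄ = 4376.94.
σ₀² = 95.23² = 9068.7529, σ² = 40.09² = 1607.2081; σ² + n·σ₀² = 1607.2081 + 10·9068.7529 = 92294.7371.
Posterior mean = (μ₀/σ₀² + n·x̄/σ²)/(1/σ₀² + n/σ²) = (σ²·μ₀ + σ₀²·n·x̄)/(σ² + n·σ₀²) = (1607.2081·434.91 + 9068.7529·4376.94)/92294.7371 = 40392378.192897/92294.7371 = 437.6455.

437.6455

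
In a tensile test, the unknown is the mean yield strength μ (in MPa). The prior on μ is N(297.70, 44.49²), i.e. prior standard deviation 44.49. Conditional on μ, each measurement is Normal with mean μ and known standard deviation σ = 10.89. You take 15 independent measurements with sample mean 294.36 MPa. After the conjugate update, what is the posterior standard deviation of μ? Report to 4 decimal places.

For Normal data with known variance σ², a Normal(μ₀, σ₀²) prior on μ is conjugate. Posterior precision = 1/σ₀² + n/σ²; posterior mean is the precision-weighted average of μ₀ and x̄.
σ₀² = 44.49² = 1979.3601, σ² = 10.89² = 118.5921; σ² + n·σ₀² = 118.5921 + 15·1979.3601 = 29808.9936.
Posterior precision = 1/σ₀² + n/σ² = 1/1979.3601 + 15/118.5921 = (σ² + n·σ₀²)/(σ₀²σ²) = 29808.9936/(1979.3601·118.5921); posterior variance σₙ² = σ₀²σ²/(σ² + n·σ₀²) = 1979.3601·118.5921/29808.9936 = 7.874686.
Posterior SD = √σₙ² = √(1979.3601·118.5921/29808.9936) = 2.8062.

2.8062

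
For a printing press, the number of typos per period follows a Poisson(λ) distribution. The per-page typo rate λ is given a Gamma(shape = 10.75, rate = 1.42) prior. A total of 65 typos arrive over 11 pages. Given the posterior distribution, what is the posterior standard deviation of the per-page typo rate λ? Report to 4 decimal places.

With a Gamma(shape α, rate β) prior, the Poisson likelihood is conjugate: the posterior is Gamma(α + ΣXᵢ, β + n).
Posterior: Gamma(α+S, β+n) = Gamma(10.75+65, 1.42+11) = Gamma(75.75, 12.42).
SD = √α/β = √75.75/12.42 = 0.7008.

0.7008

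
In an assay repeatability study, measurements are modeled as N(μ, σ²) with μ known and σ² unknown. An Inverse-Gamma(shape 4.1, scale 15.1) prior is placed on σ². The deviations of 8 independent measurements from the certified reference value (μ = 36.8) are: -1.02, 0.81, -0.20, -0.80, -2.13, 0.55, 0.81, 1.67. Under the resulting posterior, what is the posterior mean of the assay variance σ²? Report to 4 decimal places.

With known mean μ and an Inverse-Gamma(α, β) prior on σ², the Normal likelihood is conjugate: posterior is Inv-Gamma(α + n/2, β + Σ(xᵢ−μ)²/2).
Σ(xᵢ−μ)² = (-1.02)² + (0.81)² + (-0.20)² + (-0.80)² + (-2.13)² + (0.55)² + (0.81)² + (1.67)² = 10.6609.
Posterior: Inv-Gamma(4.1 + 8/2, 15.1 + 10.6609/2) = Inv-Gamma(8.10, 20.43045).
E[σ²|data] = β/(α−1) = 20.43045/7.10 = 2.8775.

2.8775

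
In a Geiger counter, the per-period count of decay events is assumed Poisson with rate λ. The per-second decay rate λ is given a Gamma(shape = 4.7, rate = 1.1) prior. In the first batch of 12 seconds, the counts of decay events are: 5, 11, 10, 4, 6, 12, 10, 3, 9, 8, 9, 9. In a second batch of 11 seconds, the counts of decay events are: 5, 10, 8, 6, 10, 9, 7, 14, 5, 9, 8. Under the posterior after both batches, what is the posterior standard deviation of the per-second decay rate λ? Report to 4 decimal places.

0.5745

With a Gamma(shape α, rate β) prior, the Poisson likelihood is conjugate: the posterior is Gamma(α + ΣXᵢ, β + n).
Batch 1: sum of counts S = 96 over n = 12 seconds.
After batch 1: Gamma(α+S, β+n) = Gamma(4.7+96, 1.1+12) = Gamma(100.7, 13.1).
Batch 2: sum of counts S = 91 over n = 11 seconds.
After batch 2: Gamma(α+S, β+n) = Gamma(100.7+91, 13.1+11) = Gamma(191.7, 24.1).
SD = √α/β = √191.7/24.1 = 0.5745.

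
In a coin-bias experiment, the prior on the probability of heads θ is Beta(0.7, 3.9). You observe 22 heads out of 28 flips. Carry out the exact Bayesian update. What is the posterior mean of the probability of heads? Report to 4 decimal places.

The Beta prior is conjugate to a Binomial/Bernoulli likelihood; the update adds successes to α and failures to β.
Posterior: Beta(α+k, β+n−k) = Beta(0.7+22, 3.9+6) = Beta(22.7, 9.9).
Posterior mean = α/(α+β) = 22.7/32.6 = 0.6963.

0.6963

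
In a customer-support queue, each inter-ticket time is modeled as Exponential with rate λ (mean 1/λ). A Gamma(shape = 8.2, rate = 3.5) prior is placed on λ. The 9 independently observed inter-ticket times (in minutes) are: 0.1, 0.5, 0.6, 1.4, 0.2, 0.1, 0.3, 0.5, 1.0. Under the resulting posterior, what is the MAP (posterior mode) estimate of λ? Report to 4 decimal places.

1.9756

With a Gamma(shape α, rate β) prior on the exponential rate λ, the posterior after n observations with total T = Σxᵢ is Gamma(α+n, β+T).
Sum of observations T = 4.7 minutes; n = 9.
Posterior: Gamma(8.2+9, 3.5+4.7) = Gamma(17.2, 8.2).
Mode = (α−1)/β = 1.9756.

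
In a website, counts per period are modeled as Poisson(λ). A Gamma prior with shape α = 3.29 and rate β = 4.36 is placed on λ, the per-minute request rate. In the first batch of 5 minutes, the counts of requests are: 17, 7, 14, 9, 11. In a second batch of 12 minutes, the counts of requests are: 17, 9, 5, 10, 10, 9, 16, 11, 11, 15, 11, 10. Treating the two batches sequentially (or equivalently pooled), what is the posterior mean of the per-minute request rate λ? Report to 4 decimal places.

9.1428

With a Gamma(shape α, rate β) prior, the Poisson likelihood is conjugate: the posterior is Gamma(α + ΣXᵢ, β + n).
Batch 1: sum of counts S = 58 over n = 5 minutes.
After batch 1: Gamma(α+S, β+n) = Gamma(3.29+58, 4.36+5) = Gamma(61.29, 9.36).
Batch 2: sum of counts S = 134 over n = 12 minutes.
After batch 2: Gamma(α+S, β+n) = Gamma(61.29+134, 9.36+12) = Gamma(195.29, 21.36).
Posterior mean = α/β = 195.29/21.36 = 9.1428.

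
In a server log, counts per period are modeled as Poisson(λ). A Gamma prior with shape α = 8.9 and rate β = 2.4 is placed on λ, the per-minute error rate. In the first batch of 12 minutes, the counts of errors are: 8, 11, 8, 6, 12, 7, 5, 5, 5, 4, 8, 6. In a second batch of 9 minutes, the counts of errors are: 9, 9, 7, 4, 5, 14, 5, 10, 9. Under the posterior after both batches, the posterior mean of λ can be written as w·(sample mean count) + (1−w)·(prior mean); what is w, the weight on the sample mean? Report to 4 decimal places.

0.8974

With a Gamma(shape α, rate β) prior, the Poisson likelihood is conjugate: the posterior is Gamma(α + ΣXᵢ, β + n).
Total number of minutes: n = 12 + 9 = 21.
Posterior mean = (α₀+S)/(β₀+n) = [n/(β₀+n)]·(S/n) + [β₀/(β₀+n)]·(α₀/β₀), so only n and β₀ enter the weight.
Weight on data w = n/(β₀+n) = 21/(2.4+21) = 21/23.4 = 0.8974.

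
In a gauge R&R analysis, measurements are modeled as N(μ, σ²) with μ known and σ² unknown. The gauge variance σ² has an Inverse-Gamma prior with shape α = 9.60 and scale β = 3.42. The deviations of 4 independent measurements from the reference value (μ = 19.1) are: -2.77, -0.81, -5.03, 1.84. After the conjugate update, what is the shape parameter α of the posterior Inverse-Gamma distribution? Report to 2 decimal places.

With known mean μ and an Inverse-Gamma(α, β) prior on σ², the Normal likelihood is conjugate: posterior is Inv-Gamma(α + n/2, β + Σ(xᵢ−μ)²/2).
Σ(xᵢ−μ)² = (-2.77)² + (-0.81)² + (-5.03)² + (1.84)² = 37.0155.
Posterior: Inv-Gamma(9.60 + 4/2, 3.42 + 37.0155/2) = Inv-Gamma(11.60, 21.92775).
Posterior α = 11.60.

11.60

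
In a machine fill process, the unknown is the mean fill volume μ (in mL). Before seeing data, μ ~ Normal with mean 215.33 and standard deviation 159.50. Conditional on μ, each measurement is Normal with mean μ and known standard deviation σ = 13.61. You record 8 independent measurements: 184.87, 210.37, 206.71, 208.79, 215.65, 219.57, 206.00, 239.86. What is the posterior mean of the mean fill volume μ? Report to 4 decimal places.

For Normal data with known variance σ², a Normal(μ₀, σ₀²) prior on μ is conjugate. Posterior precision = 1/σ₀² + n/σ²; posterior mean is the precision-weighted average of μ₀ and x̄.
Σxᵢ = 184.87 + 210.37 + 206.71 + 208.79 + 215.65 + 219.57 + 206.00 + 239.86 = 1691.82, so n·x̄ = 1691.82.
σ₀² = 159.50² = 25440.25, σ² = 13.61² = 185.2321; σ² + n·σ₀² = 185.2321 + 8·25440.25 = 203707.2321.
Posterior mean = (μ₀/σ₀² + n·x̄/σ²)/(1/σ₀² + n/σ²) = (σ²·μ₀ + σ₀²·n·x̄)/(σ² + n·σ₀²) = (185.2321·215.33 + 25440.25·1691.82)/203707.2321 = 43080209.783093/203707.2321 = 211.4810.

211.4810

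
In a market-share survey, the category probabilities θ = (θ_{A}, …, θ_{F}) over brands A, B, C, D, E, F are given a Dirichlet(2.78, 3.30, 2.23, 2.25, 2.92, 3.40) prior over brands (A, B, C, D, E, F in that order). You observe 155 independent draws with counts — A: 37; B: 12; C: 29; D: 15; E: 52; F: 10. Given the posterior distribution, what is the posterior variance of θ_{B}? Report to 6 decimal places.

The Dirichlet prior is conjugate to the Multinomial likelihood: each posterior αⱼ = prior αⱼ + observed count nⱼ.
Posterior concentration: (39.78, 15.30, 31.23, 17.25, 54.92, 13.40), total = 171.88.
Var[θ_j] = α_j(Σα−α_j)/((Σα)²(Σα+1)) = 15.30·156.58/(171.88²·172.88) = 0.000469.

0.000469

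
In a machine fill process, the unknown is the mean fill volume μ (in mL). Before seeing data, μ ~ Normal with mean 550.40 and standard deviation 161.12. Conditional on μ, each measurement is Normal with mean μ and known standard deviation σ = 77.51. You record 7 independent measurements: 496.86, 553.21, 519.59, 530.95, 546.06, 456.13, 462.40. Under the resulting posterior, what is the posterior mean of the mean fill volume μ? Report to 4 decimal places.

For Normal data with known variance σ², a Normal(μ₀, σ₀²) prior on μ is conjugate. Posterior precision = 1/σ₀² + n/σ²; posterior mean is the precision-weighted average of μ₀ and x̄.
Σxᵢ = 496.86 + 553.21 + 519.59 + 530.95 + 546.06 + 456.13 + 462.40 = 3565.2, so n·x̄ = 3565.2.
σ₀² = 161.12² = 25959.6544, σ² = 77.51² = 6007.8001; σ² + n·σ₀² = 6007.8001 + 7·25959.6544 = 187725.3809.
Posterior mean = (μ₀/σ₀² + n·x̄/σ²)/(1/σ₀² + n/σ²) = (σ²·μ₀ + σ₀²·n·x̄)/(σ² + n·σ₀²) = (6007.8001·550.40 + 25959.6544·3565.2)/187725.3809 = 95858053.04192/187725.3809 = 510.6292.

510.6292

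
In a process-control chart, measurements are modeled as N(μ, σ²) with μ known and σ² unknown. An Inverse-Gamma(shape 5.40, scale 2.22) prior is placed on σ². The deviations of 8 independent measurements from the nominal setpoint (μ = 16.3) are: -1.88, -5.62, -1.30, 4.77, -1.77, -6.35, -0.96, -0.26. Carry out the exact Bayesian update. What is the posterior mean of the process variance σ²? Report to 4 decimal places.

With known mean μ and an Inverse-Gamma(α, β) prior on σ², the Normal likelihood is conjugate: posterior is Inv-Gamma(α + n/2, β + Σ(xᵢ−μ)²/2).
Σ(xᵢ−μ)² = (-1.88)² + (-5.62)² + (-1.30)² + (4.77)² + (-1.77)² + (-6.35)² + (-0.96)² + (-0.26)² = 104.0063.
Posterior: Inv-Gamma(5.40 + 8/2, 2.22 + 104.0063/2) = Inv-Gamma(9.40, 54.22315).
E[σ²|data] = β/(α−1) = 54.22315/8.40 = 6.4551.

6.4551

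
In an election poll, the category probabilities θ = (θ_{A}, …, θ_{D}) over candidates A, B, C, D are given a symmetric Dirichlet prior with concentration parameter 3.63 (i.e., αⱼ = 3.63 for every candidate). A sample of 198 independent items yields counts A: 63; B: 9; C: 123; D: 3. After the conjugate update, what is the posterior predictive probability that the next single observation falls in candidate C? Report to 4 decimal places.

The Dirichlet prior is conjugate to the Multinomial likelihood: each posterior αⱼ = prior αⱼ + observed count nⱼ.
Posterior concentration: (66.63, 12.63, 126.63, 6.63), total = 212.52.
P(next = C | data) = α_{C}/Σα = 0.5958.

0.5958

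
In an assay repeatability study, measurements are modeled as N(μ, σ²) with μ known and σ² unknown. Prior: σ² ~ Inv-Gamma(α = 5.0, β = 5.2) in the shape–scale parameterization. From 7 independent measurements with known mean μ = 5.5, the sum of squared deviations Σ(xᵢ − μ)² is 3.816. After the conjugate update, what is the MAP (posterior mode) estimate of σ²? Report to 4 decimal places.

0.7482

With known mean μ and an Inverse-Gamma(α, β) prior on σ², the Normal likelihood is conjugate: posterior is Inv-Gamma(α + n/2, β + Σ(xᵢ−μ)²/2).
Posterior: Inv-Gamma(5.0 + 7/2, 5.2 + 3.816/2) = Inv-Gamma(8.50, 7.1080).
Mode = β/(α+1) = 7.1080/9.50 = 0.7482.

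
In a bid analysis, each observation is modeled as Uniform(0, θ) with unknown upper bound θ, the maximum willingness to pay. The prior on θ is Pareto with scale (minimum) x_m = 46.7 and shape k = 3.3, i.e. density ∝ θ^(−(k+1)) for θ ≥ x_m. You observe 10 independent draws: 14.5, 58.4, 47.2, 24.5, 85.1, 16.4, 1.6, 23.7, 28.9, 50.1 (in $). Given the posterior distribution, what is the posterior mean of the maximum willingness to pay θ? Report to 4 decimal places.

A Pareto(scale x_m, shape k) prior on the upper bound θ of Uniform(0, θ) is conjugate: posterior is Pareto(max(x_m, max xᵢ), k + n).
Sample maximum = 85.1; prior scale x_m = 46.7 → posterior scale = max = 85.1.
Posterior shape = 3.3 + 10 = 13.3.
E[θ|data] = k·x_m/(k−1) = 13.3·85.1/12.3 = 92.0187.

92.0187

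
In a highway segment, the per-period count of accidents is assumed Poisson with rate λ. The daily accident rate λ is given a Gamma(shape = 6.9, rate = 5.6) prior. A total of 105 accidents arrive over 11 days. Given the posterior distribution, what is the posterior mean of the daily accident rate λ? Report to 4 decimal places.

6.7410

With a Gamma(shape α, rate β) prior, the Poisson likelihood is conjugate: the posterior is Gamma(α + ΣXᵢ, β + n).
Posterior: Gamma(α+S, β+n) = Gamma(6.9+105, 5.6+11) = Gamma(111.9, 16.6).
Posterior mean = α/β = 111.9/16.6 = 6.7410.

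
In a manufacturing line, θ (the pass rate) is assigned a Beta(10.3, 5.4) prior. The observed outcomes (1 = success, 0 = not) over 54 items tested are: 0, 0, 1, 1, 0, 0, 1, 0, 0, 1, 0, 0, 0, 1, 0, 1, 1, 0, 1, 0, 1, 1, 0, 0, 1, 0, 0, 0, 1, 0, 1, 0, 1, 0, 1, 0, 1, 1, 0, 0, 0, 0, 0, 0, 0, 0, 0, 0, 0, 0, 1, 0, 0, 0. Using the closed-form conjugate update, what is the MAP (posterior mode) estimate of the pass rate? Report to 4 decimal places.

0.4032

The Beta prior is conjugate to a Binomial/Bernoulli likelihood; the update adds successes to α and failures to β.
Posterior: Beta(α+k, β+n−k) = Beta(10.3+18, 5.4+36) = Beta(28.3, 41.4).
Mode of Beta(a,b) for a,b>1 is (a−1)/(a+b−2) = 27.3/67.7 = 0.4032.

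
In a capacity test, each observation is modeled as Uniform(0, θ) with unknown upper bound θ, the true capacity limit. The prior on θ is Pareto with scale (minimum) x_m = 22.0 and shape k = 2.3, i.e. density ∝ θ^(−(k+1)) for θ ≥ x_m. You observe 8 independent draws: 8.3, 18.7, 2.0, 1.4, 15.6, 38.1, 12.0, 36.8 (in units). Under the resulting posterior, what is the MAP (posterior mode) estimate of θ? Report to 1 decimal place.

A Pareto(scale x_m, shape k) prior on the upper bound θ of Uniform(0, θ) is conjugate: posterior is Pareto(max(x_m, max xᵢ), k + n).
Sample maximum = 38.1; prior scale x_m = 22.0 → posterior scale = max = 38.1.
Posterior shape = 2.3 + 8 = 10.3.
The Pareto density is decreasing on [x_m, ∞), so the mode is x_m = 38.1.

38.1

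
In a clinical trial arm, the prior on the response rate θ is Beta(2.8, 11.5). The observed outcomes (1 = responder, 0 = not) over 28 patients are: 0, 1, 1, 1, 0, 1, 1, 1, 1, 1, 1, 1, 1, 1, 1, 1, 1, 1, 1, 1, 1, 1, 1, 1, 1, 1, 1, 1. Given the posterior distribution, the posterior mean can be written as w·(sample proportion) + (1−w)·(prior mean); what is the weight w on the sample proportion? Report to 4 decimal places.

The Beta prior is conjugate to a Binomial/Bernoulli likelihood; the update adds successes to α and failures to β.
Posterior mean = (α₀+k)/(α₀+β₀+n) = [n/(α₀+β₀+n)]·(k/n) + [(α₀+β₀)/(α₀+β₀+n)]·α₀/(α₀+β₀), so only n and the prior enter the weight.
The weight on the data is w = n/(α₀+β₀+n) = 28/(2.8+11.5+28) = 28/42.3 = 0.6619.

0.6619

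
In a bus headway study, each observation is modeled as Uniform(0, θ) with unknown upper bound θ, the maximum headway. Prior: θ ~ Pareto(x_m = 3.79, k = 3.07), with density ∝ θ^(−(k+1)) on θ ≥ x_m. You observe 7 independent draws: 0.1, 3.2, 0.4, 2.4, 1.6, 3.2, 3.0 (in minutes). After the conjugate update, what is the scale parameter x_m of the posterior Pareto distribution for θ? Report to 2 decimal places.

3.79

A Pareto(scale x_m, shape k) prior on the upper bound θ of Uniform(0, θ) is conjugate: posterior is Pareto(max(x_m, max xᵢ), k + n).
Sample maximum = 3.2; prior scale x_m = 3.79 → posterior scale = max = 3.79.
Posterior shape = 3.07 + 7 = 10.07.
Posterior scale x_m = 3.79.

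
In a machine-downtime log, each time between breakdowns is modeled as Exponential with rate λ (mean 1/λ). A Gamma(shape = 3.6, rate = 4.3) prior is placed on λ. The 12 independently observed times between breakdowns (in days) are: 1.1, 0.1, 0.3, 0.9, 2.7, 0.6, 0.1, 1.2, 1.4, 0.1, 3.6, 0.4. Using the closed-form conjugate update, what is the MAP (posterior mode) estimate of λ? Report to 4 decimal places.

With a Gamma(shape α, rate β) prior on the exponential rate λ, the posterior after n observations with total T = Σxᵢ is Gamma(α+n, β+T).
Sum of observations T = 12.5 days; n = 12.
Posterior: Gamma(3.6+12, 4.3+12.5) = Gamma(15.6, 16.8).
Mode = (α−1)/β = 0.8690.

0.8690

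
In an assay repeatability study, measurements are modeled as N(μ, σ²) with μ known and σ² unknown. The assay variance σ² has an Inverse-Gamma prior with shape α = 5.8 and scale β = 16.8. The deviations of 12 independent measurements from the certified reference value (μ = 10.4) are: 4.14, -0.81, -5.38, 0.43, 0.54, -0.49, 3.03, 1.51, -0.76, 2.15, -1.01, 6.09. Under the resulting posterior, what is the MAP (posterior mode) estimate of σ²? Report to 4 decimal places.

With known mean μ and an Inverse-Gamma(α, β) prior on σ², the Normal likelihood is conjugate: posterior is Inv-Gamma(α + n/2, β + Σ(xᵢ−μ)²/2).
Σ(xᵢ−μ)² = (4.14)² + (-0.81)² + (-5.38)² + (0.43)² + (0.54)² + (-0.49)² + (3.03)² + (1.51)² + (-0.76)² + (2.15)² + (-1.01)² + (6.09)² = 102.2260.
Posterior: Inv-Gamma(5.8 + 12/2, 16.8 + 102.2260/2) = Inv-Gamma(11.80, 67.91300).
Mode = β/(α+1) = 67.91300/12.80 = 5.3057.

5.3057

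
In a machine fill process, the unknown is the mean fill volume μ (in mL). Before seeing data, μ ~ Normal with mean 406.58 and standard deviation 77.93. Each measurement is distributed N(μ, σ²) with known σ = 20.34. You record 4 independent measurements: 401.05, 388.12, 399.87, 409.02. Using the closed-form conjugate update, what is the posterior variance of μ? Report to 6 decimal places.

For Normal data with known variance σ², a Normal(μ₀, σ₀²) prior on μ is conjugate. Posterior precision = 1/σ₀² + n/σ²; posterior mean is the precision-weighted average of μ₀ and x̄.
σ₀² = 77.93² = 6073.0849, σ² = 20.34² = 413.7156; σ² + n·σ₀² = 413.7156 + 4·6073.0849 = 24706.0552.
Posterior precision = 1/σ₀² + n/σ² = 1/6073.0849 + 4/413.7156 = (σ² + n·σ₀²)/(σ₀²σ²) = 24706.0552/(6073.0849·413.7156); posterior variance σₙ² = σ₀²σ²/(σ² + n·σ₀²) = 6073.0849·413.7156/24706.0552 = 101.696930.

101.696930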